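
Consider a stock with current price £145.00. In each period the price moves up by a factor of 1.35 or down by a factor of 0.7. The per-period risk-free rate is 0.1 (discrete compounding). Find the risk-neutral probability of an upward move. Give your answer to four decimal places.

p = 0.6154

Risk-neutral probability p = (1 + 0.1 − 0.7)/(1.35 − 0.7) = 0.4000/0.6500 = 0.6154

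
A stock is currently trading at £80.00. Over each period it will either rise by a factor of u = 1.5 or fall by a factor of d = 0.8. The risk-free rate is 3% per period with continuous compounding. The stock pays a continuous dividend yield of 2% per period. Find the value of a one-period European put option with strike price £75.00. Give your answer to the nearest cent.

Per-period risk-free factor R = e^0.03 = 1.0305; dividend-adjusted growth = e^(0.03−0.02) = 1.0101.
Risk-neutral probability p = (1.0101 − 0.8)/(1.5 − 0.8) = 0.2101/0.7000 = 0.3001
Terminal stock prices: S_u = 120, S_d = 64
Terminal payoffs (K − S): max(-45, 0) = 0, max(11, 0) = 11
Node 0 (S = 80): V_0 = e^(−0.03)·[0.3001·0.0000 + 0.6999·11.0000] = 7.4717

£7.47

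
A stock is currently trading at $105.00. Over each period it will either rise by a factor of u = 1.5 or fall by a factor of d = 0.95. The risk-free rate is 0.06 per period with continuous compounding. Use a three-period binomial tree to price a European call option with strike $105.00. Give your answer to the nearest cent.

$23.62

Risk-neutral probability p = (e^0.06 − 0.95)/(1.5 − 0.95) = 0.1118/0.5500 = 0.2033
Terminal stock prices: S_uuu = 354.4, S_uud = 224.4, S_udd = 142.1, S_ddd = 90.02
Terminal payoffs (S − K): max(249.4, 0) = 249.4, max(119.4, 0) = 119.4, max(37.14, 0) = 37.14, max(-14.98, 0) = 0
Node uu (S = 236.2): V_uu = e^(−0.06)·[0.2033·249.3750 + 0.7967·119.4375] = 137.3647
Node ud (S = 149.6): V_ud = e^(−0.06)·[0.2033·119.4375 + 0.7967·37.1437] = 50.7397
Node dd (S = 94.76): V_dd = e^(−0.06)·[0.2033·37.1437 + 0.7967·0.0000] = 7.1129
Node u (S = 157.5): V_u = e^(−0.06)·[0.2033·137.3647 + 0.7967·50.7397] = 64.3734
Node d (S = 99.75): V_d = e^(−0.06)·[0.2033·50.7397 + 0.7967·7.1129] = 15.0531
Node 0 (S = 105): V_0 = e^(−0.06)·[0.2033·64.3734 + 0.7967·15.0531] = 23.6212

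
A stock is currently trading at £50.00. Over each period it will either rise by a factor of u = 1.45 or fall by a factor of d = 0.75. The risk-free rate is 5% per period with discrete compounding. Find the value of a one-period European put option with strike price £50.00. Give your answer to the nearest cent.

£6.80

Risk-neutral probability p = (1 + 0.05 − 0.75)/(1.45 − 0.75) = 0.3000/0.7000 = 0.4286
Terminal stock prices: S_u = 72.5, S_d = 37.5
Terminal payoffs (K − S): max(-22.5, 0) = 0, max(12.5, 0) = 12.5
Node 0 (S = 50): V_0 = 1/1.05·[0.4286·0.0000 + 0.5714·12.5000] = 6.8027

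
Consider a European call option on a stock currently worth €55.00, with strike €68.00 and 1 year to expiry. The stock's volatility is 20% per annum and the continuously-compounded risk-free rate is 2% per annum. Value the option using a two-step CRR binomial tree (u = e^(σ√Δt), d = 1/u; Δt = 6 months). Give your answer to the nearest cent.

€1.22

CRR parameters: u = e^(σ√Δt) = e^(0.2·√0.5) = 1.1519, d = 1/u = 0.8681
Per-period rate: rΔt = 0.02·0.5 = 0.01, so R = e^0.01 = 1.0101
Risk-neutral probability p = (e^0.01 − 0.8681)/(1.1519 − 0.8681) = 0.1419/0.2838 = 0.5001
Terminal stock prices: S_uu = 72.98, S_ud = 55, S_dd = 41.45
Terminal payoffs (S − K): max(4.979, 0) = 4.979, max(-13, 0) = 0, max(-26.55, 0) = 0
Node u (S = 63.36): V_u = e^(−0.01)·[0.5001·4.9793 + 0.4999·0.0000] = 2.4655
Node d (S = 47.75): V_d = e^(−0.01)·[0.5001·0.0000 + 0.4999·0.0000] = 0.0000
Node 0 (S = 55): V_0 = e^(−0.01)·[0.5001·2.4655 + 0.4999·0.0000] = 1.2208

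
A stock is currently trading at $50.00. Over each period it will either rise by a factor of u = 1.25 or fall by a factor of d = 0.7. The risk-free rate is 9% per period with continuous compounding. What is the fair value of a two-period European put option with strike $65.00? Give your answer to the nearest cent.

Risk-neutral probability p = (e^0.09 − 0.7)/(1.25 − 0.7) = 0.3942/0.5500 = 0.7167
Terminal stock prices: S_uu = 78.12, S_ud = 43.75, S_dd = 24.5
Terminal payoffs (K − S): max(-13.12, 0) = 0, max(21.25, 0) = 21.25, max(40.5, 0) = 40.5
Node u (S = 62.5): V_u = e^(−0.09)·[0.7167·0.0000 + 0.2833·21.2500] = 5.5024
Node d (S = 35): V_d = e^(−0.09)·[0.7167·21.2500 + 0.2833·40.5000] = 24.4055
Node 0 (S = 50): V_0 = e^(−0.09)·[0.7167·5.5024 + 0.2833·24.4055] = 9.9235

$9.92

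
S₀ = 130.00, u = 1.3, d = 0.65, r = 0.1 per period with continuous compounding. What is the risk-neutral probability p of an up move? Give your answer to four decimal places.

Risk-neutral probability p = (e^0.1 − 0.65)/(1.3 − 0.65) = 0.4552/0.6500 = 0.7003

p = 0.7003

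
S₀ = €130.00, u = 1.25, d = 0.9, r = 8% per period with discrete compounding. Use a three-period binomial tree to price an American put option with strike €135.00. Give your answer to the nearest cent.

€8.42

Risk-neutral probability p = (1 + 0.08 − 0.9)/(1.25 − 0.9) = 0.1800/0.3500 = 0.5143
Terminal stock prices: S_uuu = 253.9, S_uud = 182.8, S_udd = 131.6, S_ddd = 94.77
Terminal payoffs (K − S): max(-118.9, 0) = 0, max(-47.81, 0) = 0, max(3.375, 0) = 3.375, max(40.23, 0) = 40.23
Node uu (S = 203.1): continuation = 1/1.08·[0.5143·0.0000 + 0.4857·0.0000] = 0.0000; exercise value = 0.0000 ≤ continuation, so V_uu = 0.0000
Node ud (S = 146.2): continuation = 1/1.08·[0.5143·0.0000 + 0.4857·3.3750] = 1.5179; exercise value = 0.0000 ≤ continuation, so V_ud = 1.5179
Node dd (S = 105.3): continuation = 1/1.08·[0.5143·3.3750 + 0.4857·40.2300] = 19.7000; exercise value = 29.7000 > continuation, so V_dd = 29.7000 (exercise)
Node u (S = 162.5): continuation = 1/1.08·[0.5143·0.0000 + 0.4857·1.5179] = 0.6826; exercise value = 0.0000 ≤ continuation, so V_u = 0.6826
Node d (S = 117): continuation = 1/1.08·[0.5143·1.5179 + 0.4857·29.7000] = 14.0799; exercise value = 18.0000 > continuation, so V_d = 18.0000 (exercise)
Node 0 (S = 130): continuation = 1/1.08·[0.5143·0.6826 + 0.4857·18.0000] = 8.4203; exercise value = 5.0000 ≤ continuation, so V_0 = 8.4203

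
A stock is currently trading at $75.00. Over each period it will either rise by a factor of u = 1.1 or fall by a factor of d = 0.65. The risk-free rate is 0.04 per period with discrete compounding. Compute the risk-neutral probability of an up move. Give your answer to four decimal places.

p = 0.8667

Risk-neutral probability p = (1 + 0.04 − 0.65)/(1.1 − 0.65) = 0.3900/0.4500 = 0.8667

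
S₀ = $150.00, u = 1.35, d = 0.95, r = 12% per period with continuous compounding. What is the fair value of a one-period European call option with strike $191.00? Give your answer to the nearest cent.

$4.53

Risk-neutral probability p = (e^0.12 − 0.95)/(1.35 − 0.95) = 0.1775/0.4000 = 0.4437
Terminal stock prices: S_u = 202.5, S_d = 142.5
Terminal payoffs (S − K): max(11.5, 0) = 11.5, max(-48.5, 0) = 0
Node 0 (S = 150): V_0 = e^(−0.12)·[0.4437·11.5000 + 0.5563·0.0000] = 4.5260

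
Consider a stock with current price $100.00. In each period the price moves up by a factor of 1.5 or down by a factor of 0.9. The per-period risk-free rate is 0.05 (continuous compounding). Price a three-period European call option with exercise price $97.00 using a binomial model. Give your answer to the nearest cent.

$25.19

Risk-neutral probability p = (e^0.05 − 0.9)/(1.5 − 0.9) = 0.1513/0.6000 = 0.2521
Terminal stock prices: S_uuu = 337.5, S_uud = 202.5, S_udd = 121.5, S_ddd = 72.9
Terminal payoffs (S − K): max(240.5, 0) = 240.5, max(105.5, 0) = 105.5, max(24.5, 0) = 24.5, max(-24.1, 0) = 0
Node uu (S = 225): V_uu = e^(−0.05)·[0.2521·240.5000 + 0.7479·105.5000] = 132.7307
Node ud (S = 135): V_ud = e^(−0.05)·[0.2521·105.5000 + 0.7479·24.5000] = 42.7307
Node dd (S = 81): V_dd = e^(−0.05)·[0.2521·24.5000 + 0.7479·0.0000] = 5.8757
Node u (S = 150): V_u = e^(−0.05)·[0.2521·132.7307 + 0.7479·42.7307] = 62.2308
Node d (S = 90): V_d = e^(−0.05)·[0.2521·42.7307 + 0.7479·5.8757] = 14.4278
Node 0 (S = 100): V_0 = e^(−0.05)·[0.2521·62.2308 + 0.7479·14.4278] = 25.1884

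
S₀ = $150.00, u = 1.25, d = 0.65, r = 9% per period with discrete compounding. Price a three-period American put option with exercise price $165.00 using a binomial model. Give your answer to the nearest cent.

$25.01

Risk-neutral probability p = (1 + 0.09 − 0.65)/(1.25 − 0.65) = 0.4400/0.6000 = 0.7333
Terminal stock prices: S_uuu = 293, S_uud = 152.3, S_udd = 79.22, S_ddd = 41.19
Terminal payoffs (K − S): max(-128, 0) = 0, max(12.66, 0) = 12.66, max(85.78, 0) = 85.78, max(123.8, 0) = 123.8
Node uu (S = 234.4): continuation = 1/1.09·[0.7333·0.0000 + 0.2667·12.6562] = 3.0963; exercise value = 0.0000 ≤ continuation, so V_uu = 3.0963
Node ud (S = 121.9): continuation = 1/1.09·[0.7333·12.6562 + 0.2667·85.7812] = 29.5011; exercise value = 43.1250 > continuation, so V_ud = 43.1250 (exercise)
Node dd (S = 63.38): continuation = 1/1.09·[0.7333·85.7812 + 0.2667·123.8063] = 88.0011; exercise value = 101.6250 > continuation, so V_dd = 101.6250 (exercise)
Node u (S = 187.5): continuation = 1/1.09·[0.7333·3.0963 + 0.2667·43.1250] = 12.6336; exercise value = 0.0000 ≤ continuation, so V_u = 12.6336
Node d (S = 97.5): continuation = 1/1.09·[0.7333·43.1250 + 0.2667·101.6250] = 53.8761; exercise value = 67.5000 > continuation, so V_d = 67.5000 (exercise)
Node 0 (S = 150): continuation = 1/1.09·[0.7333·12.6336 + 0.2667·67.5000] = 25.0134; exercise value = 15.0000 ≤ continuation, so V_0 = 25.0134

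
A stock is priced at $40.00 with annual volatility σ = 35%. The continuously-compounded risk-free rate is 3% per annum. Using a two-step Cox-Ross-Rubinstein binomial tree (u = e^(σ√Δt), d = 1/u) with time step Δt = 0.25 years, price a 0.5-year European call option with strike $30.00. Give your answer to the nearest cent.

$10.93

CRR parameters: u = e^(σ√Δt) = e^(0.35·√0.25) = 1.1912, d = 1/u = 0.8395
Per-period rate: rΔt = 0.03·0.25 = 0.0075, so R = e^0.0075 = 1.0075
Risk-neutral probability p = (e^0.0075 − 0.8395)/(1.1912 − 0.8395) = 0.1681/0.3518 = 0.4778
Terminal stock prices: S_uu = 56.76, S_ud = 40, S_dd = 28.19
Terminal payoffs (S − K): max(26.76, 0) = 26.76, max(10, 0) = 10, max(-1.812, 0) = 0
Node u (S = 47.65): V_u = e^(−0.0075)·[0.4778·26.7627 + 0.5222·10.0000] = 17.8740
Node d (S = 33.58): V_d = e^(−0.0075)·[0.4778·10.0000 + 0.5222·0.0000] = 4.7419
Node 0 (S = 40): V_0 = e^(−0.0075)·[0.4778·17.8740 + 0.5222·4.7419] = 10.9336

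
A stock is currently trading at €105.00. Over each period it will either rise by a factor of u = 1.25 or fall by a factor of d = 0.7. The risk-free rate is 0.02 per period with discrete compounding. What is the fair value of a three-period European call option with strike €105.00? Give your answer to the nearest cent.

€22.51

Risk-neutral probability p = (1 + 0.02 − 0.7)/(1.25 − 0.7) = 0.3200/0.5500 = 0.5818
Terminal stock prices: S_uuu = 205.1, S_uud = 114.8, S_udd = 64.31, S_ddd = 36.01
Terminal payoffs (S − K): max(100.1, 0) = 100.1, max(9.844, 0) = 9.844, max(-40.69, 0) = 0, max(-68.99, 0) = 0
Node uu (S = 164.1): V_uu = 1/1.02·[0.5818·100.0781 + 0.4182·9.8437] = 61.1213
Node ud (S = 91.88): V_ud = 1/1.02·[0.5818·9.8437 + 0.4182·0.0000] = 5.6150
Node dd (S = 51.45): V_dd = 1/1.02·[0.5818·0.0000 + 0.4182·0.0000] = 0.0000
Node u (S = 131.2): V_u = 1/1.02·[0.5818·61.1213 + 0.4182·5.6150] = 37.1663
Node d (S = 73.5): V_d = 1/1.02·[0.5818·5.6150 + 0.4182·0.0000] = 3.2028
Node 0 (S = 105): V_0 = 1/1.02·[0.5818·37.1663 + 0.4182·3.2028] = 22.5131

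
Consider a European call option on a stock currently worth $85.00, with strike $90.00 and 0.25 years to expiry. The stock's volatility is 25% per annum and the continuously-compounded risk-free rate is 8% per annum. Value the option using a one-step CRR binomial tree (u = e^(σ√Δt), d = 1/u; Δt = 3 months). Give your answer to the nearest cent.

$3.40

CRR parameters: u = e^(σ√Δt) = e^(0.25·√0.25) = 1.1331, d = 1/u = 0.8825
Per-period rate: rΔt = 0.08·0.25 = 0.02, so R = e^0.02 = 1.0202
Risk-neutral probability p = (e^0.02 − 0.8825)/(1.1331 − 0.8825) = 0.1377/0.2507 = 0.5494
Terminal stock prices: S_u = 96.32, S_d = 75.01
Terminal payoffs (S − K): max(6.318, 0) = 6.318, max(-14.99, 0) = 0
Node 0 (S = 85): V_0 = e^(−0.02)·[0.5494·6.3176 + 0.4506·0.0000] = 3.4021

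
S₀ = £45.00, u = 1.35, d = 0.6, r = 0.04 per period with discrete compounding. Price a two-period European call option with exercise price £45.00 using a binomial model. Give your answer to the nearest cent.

Risk-neutral probability p = (1 + 0.04 − 0.6)/(1.35 − 0.6) = 0.4400/0.7500 = 0.5867
Terminal stock prices: S_uu = 82.01, S_ud = 36.45, S_dd = 16.2
Terminal payoffs (S − K): max(37.01, 0) = 37.01, max(-8.55, 0) = 0, max(-28.8, 0) = 0
Node u (S = 60.75): V_u = 1/1.04·[0.5867·37.0125 + 0.4133·0.0000] = 20.8788
Node d (S = 27): V_d = 1/1.04·[0.5867·0.0000 + 0.4133·0.0000] = 0.0000
Node 0 (S = 45): V_0 = 1/1.04·[0.5867·20.8788 + 0.4133·0.0000] = 11.7778

£11.78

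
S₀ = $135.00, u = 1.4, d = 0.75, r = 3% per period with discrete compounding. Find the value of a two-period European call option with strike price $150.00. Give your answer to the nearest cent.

$20.04

Risk-neutral probability p = (1 + 0.03 − 0.75)/(1.4 − 0.75) = 0.2800/0.6500 = 0.4308
Terminal stock prices: S_uu = 264.6, S_ud = 141.8, S_dd = 75.94
Terminal payoffs (S − K): max(114.6, 0) = 114.6, max(-8.25, 0) = 0, max(-74.06, 0) = 0
Node u (S = 189): V_u = 1/1.03·[0.4308·114.6000 + 0.5692·0.0000] = 47.9283
Node d (S = 101.2): V_d = 1/1.03·[0.4308·0.0000 + 0.5692·0.0000] = 0.0000
Node 0 (S = 135): V_0 = 1/1.03·[0.4308·47.9283 + 0.5692·0.0000] = 20.0447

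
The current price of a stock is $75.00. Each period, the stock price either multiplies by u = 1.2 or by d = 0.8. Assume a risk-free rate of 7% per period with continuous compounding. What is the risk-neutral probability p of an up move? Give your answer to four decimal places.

Risk-neutral probability p = (e^0.07 − 0.8)/(1.2 − 0.8) = 0.2725/0.4000 = 0.6813

p = 0.6813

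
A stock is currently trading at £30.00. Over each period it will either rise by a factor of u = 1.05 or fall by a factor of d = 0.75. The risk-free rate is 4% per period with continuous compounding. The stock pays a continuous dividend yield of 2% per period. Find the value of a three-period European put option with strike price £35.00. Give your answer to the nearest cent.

£2.79

Per-period risk-free factor R = e^0.04 = 1.0408; dividend-adjusted growth = e^(0.04−0.02) = 1.0202.
Risk-neutral probability p = (1.0202 − 0.75)/(1.05 − 0.75) = 0.2702/0.3000 = 0.9007
Terminal stock prices: S_uuu = 34.73, S_uud = 24.81, S_udd = 17.72, S_ddd = 12.66
Terminal payoffs (K − S): max(0.2712, 0) = 0.2712, max(10.19, 0) = 10.19, max(17.28, 0) = 17.28, max(22.34, 0) = 22.34
Node uu (S = 33.08): V_uu = e^(−0.04)·[0.9007·0.2712 + 0.0993·10.1937] = 1.2076
Node ud (S = 23.62): V_ud = e^(−0.04)·[0.9007·10.1937 + 0.0993·17.2812] = 10.4704
Node dd (S = 16.88): V_dd = e^(−0.04)·[0.9007·17.2812 + 0.0993·22.3438] = 17.0868
Node u (S = 31.5): V_u = e^(−0.04)·[0.9007·1.2076 + 0.0993·10.4704] = 2.0442
Node d (S = 22.5): V_d = e^(−0.04)·[0.9007·10.4704 + 0.0993·17.0868] = 10.6913
Node 0 (S = 30): V_0 = e^(−0.04)·[0.9007·2.0442 + 0.0993·10.6913] = 2.7893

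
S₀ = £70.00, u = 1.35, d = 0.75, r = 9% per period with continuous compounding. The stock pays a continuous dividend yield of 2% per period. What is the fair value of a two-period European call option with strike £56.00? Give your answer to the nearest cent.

Per-period risk-free factor R = e^0.09 = 1.0942; dividend-adjusted growth = e^(0.09−0.02) = 1.0725.
Risk-neutral probability p = (1.0725 − 0.75)/(1.35 − 0.75) = 0.3225/0.6000 = 0.5375
Terminal stock prices: S_uu = 127.6, S_ud = 70.88, S_dd = 39.38
Terminal payoffs (S − K): max(71.58, 0) = 71.58, max(14.88, 0) = 14.88, max(-16.62, 0) = 0
Node u (S = 94.5): V_u = e^(−0.09)·[0.5375·71.5750 + 0.4625·14.8750] = 41.4486
Node d (S = 52.5): V_d = e^(−0.09)·[0.5375·14.8750 + 0.4625·0.0000] = 7.3074
Node 0 (S = 70): V_0 = e^(−0.09)·[0.5375·41.4486 + 0.4625·7.3074] = 23.4503

£23.45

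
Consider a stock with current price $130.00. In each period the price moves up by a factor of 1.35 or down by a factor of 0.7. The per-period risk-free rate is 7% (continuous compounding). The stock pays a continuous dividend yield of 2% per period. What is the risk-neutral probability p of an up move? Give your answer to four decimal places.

p = 0.5404

Per-period risk-free factor R = e^0.07 = 1.0725; dividend-adjusted growth = e^(0.07−0.02) = 1.0513.
Risk-neutral probability p = (1.0513 − 0.7)/(1.35 − 0.7) = 0.3513/0.6500 = 0.5404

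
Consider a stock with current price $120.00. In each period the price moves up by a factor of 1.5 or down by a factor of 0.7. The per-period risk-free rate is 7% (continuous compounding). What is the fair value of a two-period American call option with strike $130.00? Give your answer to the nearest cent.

$26.39

Risk-neutral probability p = (e^0.07 − 0.7)/(1.5 − 0.7) = 0.3725/0.8000 = 0.4656
Terminal stock prices: S_uu = 270, S_ud = 126, S_dd = 58.8
Terminal payoffs (S − K): max(140, 0) = 140, max(-4, 0) = 0, max(-71.2, 0) = 0
Node u (S = 180): continuation = e^(−0.07)·[0.4656·140.0000 + 0.5344·0.0000] = 60.7818; exercise value = 50.0000 ≤ continuation, so V_u = 60.7818
Node d (S = 84): continuation = e^(−0.07)·[0.4656·0.0000 + 0.5344·0.0000] = 0.0000; exercise value = 0.0000 ≤ continuation, so V_d = 0.0000
Node 0 (S = 120): continuation = e^(−0.07)·[0.4656·60.7818 + 0.5344·0.0000] = 26.3887; exercise value = 0.0000 ≤ continuation, so V_0 = 26.3887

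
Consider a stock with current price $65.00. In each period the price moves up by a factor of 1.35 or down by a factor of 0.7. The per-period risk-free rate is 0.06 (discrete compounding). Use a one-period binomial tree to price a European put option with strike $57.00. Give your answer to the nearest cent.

Risk-neutral probability p = (1 + 0.06 − 0.7)/(1.35 − 0.7) = 0.3600/0.6500 = 0.5538
Terminal stock prices: S_u = 87.75, S_d = 45.5
Terminal payoffs (K − S): max(-30.75, 0) = 0, max(11.5, 0) = 11.5
Node 0 (S = 65): V_0 = 1/1.06·[0.5538·0.0000 + 0.4462·11.5000] = 4.8403

$4.84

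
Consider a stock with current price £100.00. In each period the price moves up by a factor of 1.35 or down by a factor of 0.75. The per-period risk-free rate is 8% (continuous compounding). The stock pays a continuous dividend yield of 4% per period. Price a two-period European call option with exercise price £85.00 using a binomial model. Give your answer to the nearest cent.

Per-period risk-free factor R = e^0.08 = 1.0833; dividend-adjusted growth = e^(0.08−0.04) = 1.0408.
Risk-neutral probability p = (1.0408 − 0.75)/(1.35 − 0.75) = 0.2908/0.6000 = 0.4847
Terminal stock prices: S_uu = 182.3, S_ud = 101.2, S_dd = 56.25
Terminal payoffs (S − K): max(97.25, 0) = 97.25, max(16.25, 0) = 16.25, max(-28.75, 0) = 0
Node u (S = 135): V_u = e^(−0.08)·[0.4847·97.2500 + 0.5153·16.2500] = 51.2417
Node d (S = 75): V_d = e^(−0.08)·[0.4847·16.2500 + 0.5153·0.0000] = 7.2706
Node 0 (S = 100): V_0 = e^(−0.08)·[0.4847·51.2417 + 0.5153·7.2706] = 26.3852

£26.39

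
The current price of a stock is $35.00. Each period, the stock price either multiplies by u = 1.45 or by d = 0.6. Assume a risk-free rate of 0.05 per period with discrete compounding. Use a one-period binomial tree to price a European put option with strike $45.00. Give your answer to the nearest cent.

Risk-neutral probability p = (1 + 0.05 − 0.6)/(1.45 − 0.6) = 0.4500/0.8500 = 0.5294
Terminal stock prices: S_u = 50.75, S_d = 21
Terminal payoffs (K − S): max(-5.75, 0) = 0, max(24, 0) = 24
Node 0 (S = 35): V_0 = 1/1.05·[0.5294·0.0000 + 0.4706·24.0000] = 10.7563

$10.76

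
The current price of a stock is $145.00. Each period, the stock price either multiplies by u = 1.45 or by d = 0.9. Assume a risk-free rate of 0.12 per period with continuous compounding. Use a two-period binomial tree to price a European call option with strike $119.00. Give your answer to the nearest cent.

Risk-neutral probability p = (e^0.12 − 0.9)/(1.45 − 0.9) = 0.2275/0.5500 = 0.4136
Terminal stock prices: S_uu = 304.9, S_ud = 189.2, S_dd = 117.5
Terminal payoffs (S − K): max(185.9, 0) = 185.9, max(70.22, 0) = 70.22, max(-1.55, 0) = 0
Node u (S = 210.2): V_u = e^(−0.12)·[0.4136·185.8625 + 0.5864·70.2250] = 104.7065
Node d (S = 130.5): V_d = e^(−0.12)·[0.4136·70.2250 + 0.5864·0.0000] = 25.7626
Node 0 (S = 145): V_0 = e^(−0.12)·[0.4136·104.7065 + 0.5864·25.7626] = 51.8105

$51.81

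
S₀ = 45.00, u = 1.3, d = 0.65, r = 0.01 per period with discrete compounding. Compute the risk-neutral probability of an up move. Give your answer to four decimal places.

Risk-neutral probability p = (1 + 0.01 − 0.65)/(1.3 − 0.65) = 0.3600/0.6500 = 0.5538

p = 0.5538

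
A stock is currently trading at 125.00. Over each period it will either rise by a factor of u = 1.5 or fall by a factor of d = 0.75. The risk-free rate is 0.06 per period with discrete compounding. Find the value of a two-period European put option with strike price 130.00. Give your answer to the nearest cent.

18.28

Risk-neutral probability p = (1 + 0.06 − 0.75)/(1.5 − 0.75) = 0.3100/0.7500 = 0.4133
Terminal stock prices: S_uu = 281.2, S_ud = 140.6, S_dd = 70.31
Terminal payoffs (K − S): max(-151.2, 0) = 0, max(-10.62, 0) = 0, max(59.69, 0) = 59.69
Node u (S = 187.5): V_u = 1/1.06·[0.4133·0.0000 + 0.5867·0.0000] = 0.0000
Node d (S = 93.75): V_d = 1/1.06·[0.4133·0.0000 + 0.5867·59.6875] = 33.0346
Node 0 (S = 125): V_0 = 1/1.06·[0.4133·0.0000 + 0.5867·33.0346] = 18.2833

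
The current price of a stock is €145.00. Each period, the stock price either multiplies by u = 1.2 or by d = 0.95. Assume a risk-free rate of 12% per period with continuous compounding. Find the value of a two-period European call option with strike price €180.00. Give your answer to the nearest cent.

€11.42

Risk-neutral probability p = (e^0.12 − 0.95)/(1.2 − 0.95) = 0.1775/0.2500 = 0.7100
Terminal stock prices: S_uu = 208.8, S_ud = 165.3, S_dd = 130.9
Terminal payoffs (S − K): max(28.8, 0) = 28.8, max(-14.7, 0) = 0, max(-49.14, 0) = 0
Node u (S = 174): V_u = e^(−0.12)·[0.7100·28.8000 + 0.2900·0.0000] = 18.1354
Node d (S = 137.8): V_d = e^(−0.12)·[0.7100·0.0000 + 0.2900·0.0000] = 0.0000
Node 0 (S = 145): V_0 = e^(−0.12)·[0.7100·18.1354 + 0.2900·0.0000] = 11.4199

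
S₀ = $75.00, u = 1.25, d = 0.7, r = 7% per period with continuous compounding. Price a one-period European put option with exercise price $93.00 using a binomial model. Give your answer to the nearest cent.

Risk-neutral probability p = (e^0.07 − 0.7)/(1.25 − 0.7) = 0.3725/0.5500 = 0.6773
Terminal stock prices: S_u = 93.75, S_d = 52.5
Terminal payoffs (K − S): max(-0.75, 0) = 0, max(40.5, 0) = 40.5
Node 0 (S = 75): V_0 = e^(−0.07)·[0.6773·0.0000 + 0.3227·40.5000] = 12.1862

$12.19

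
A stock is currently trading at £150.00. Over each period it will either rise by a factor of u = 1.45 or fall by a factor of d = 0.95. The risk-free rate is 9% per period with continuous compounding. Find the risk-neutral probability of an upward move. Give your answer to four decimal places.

Risk-neutral probability p = (e^0.09 − 0.95)/(1.45 − 0.95) = 0.1442/0.5000 = 0.2883

p = 0.2883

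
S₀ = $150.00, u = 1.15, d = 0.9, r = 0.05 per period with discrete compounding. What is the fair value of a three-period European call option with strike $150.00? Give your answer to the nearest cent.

$25.23

Risk-neutral probability p = (1 + 0.05 − 0.9)/(1.15 − 0.9) = 0.1500/0.2500 = 0.6000
Terminal stock prices: S_uuu = 228.1, S_uud = 178.5, S_udd = 139.7, S_ddd = 109.4
Terminal payoffs (S − K): max(78.13, 0) = 78.13, max(28.54, 0) = 28.54, max(-10.27, 0) = 0, max(-40.65, 0) = 0
Node uu (S = 198.4): V_uu = 1/1.05·[0.6000·78.1312 + 0.4000·28.5375] = 55.5179
Node ud (S = 155.2): V_ud = 1/1.05·[0.6000·28.5375 + 0.4000·0.0000] = 16.3071
Node dd (S = 121.5): V_dd = 1/1.05·[0.6000·0.0000 + 0.4000·0.0000] = 0.0000
Node u (S = 172.5): V_u = 1/1.05·[0.6000·55.5179 + 0.4000·16.3071] = 37.9367
Node d (S = 135): V_d = 1/1.05·[0.6000·16.3071 + 0.4000·0.0000] = 9.3184
Node 0 (S = 150): V_0 = 1/1.05·[0.6000·37.9367 + 0.4000·9.3184] = 25.2280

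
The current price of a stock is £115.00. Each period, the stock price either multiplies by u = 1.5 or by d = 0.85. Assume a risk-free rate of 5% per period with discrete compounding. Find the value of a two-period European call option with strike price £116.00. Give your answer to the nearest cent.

£24.09

Risk-neutral probability p = (1 + 0.05 − 0.85)/(1.5 − 0.85) = 0.2000/0.6500 = 0.3077
Terminal stock prices: S_uu = 258.8, S_ud = 146.6, S_dd = 83.09
Terminal payoffs (S − K): max(142.8, 0) = 142.8, max(30.62, 0) = 30.62, max(-32.91, 0) = 0
Node u (S = 172.5): V_u = 1/1.05·[0.3077·142.7500 + 0.6923·30.6250] = 62.0238
Node d (S = 97.75): V_d = 1/1.05·[0.3077·30.6250 + 0.6923·0.0000] = 8.9744
Node 0 (S = 115): V_0 = 1/1.05·[0.3077·62.0238 + 0.6923·8.9744] = 24.0926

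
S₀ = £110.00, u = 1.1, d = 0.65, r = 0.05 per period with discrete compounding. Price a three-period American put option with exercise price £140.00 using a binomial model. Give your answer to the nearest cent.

Risk-neutral probability p = (1 + 0.05 − 0.65)/(1.1 − 0.65) = 0.4000/0.4500 = 0.8889
Terminal stock prices: S_uuu = 146.4, S_uud = 86.52, S_udd = 51.12, S_ddd = 30.21
Terminal payoffs (K − S): max(-6.41, 0) = 0, max(53.48, 0) = 53.48, max(88.88, 0) = 88.88, max(109.8, 0) = 109.8
Node uu (S = 133.1): continuation = 1/1.05·[0.8889·0.0000 + 0.1111·53.4850] = 5.6598; exercise value = 6.9000 > continuation, so V_uu = 6.9000 (exercise)
Node ud (S = 78.65): continuation = 1/1.05·[0.8889·53.4850 + 0.1111·88.8775] = 54.6833; exercise value = 61.3500 > continuation, so V_ud = 61.3500 (exercise)
Node dd (S = 46.48): continuation = 1/1.05·[0.8889·88.8775 + 0.1111·109.7912] = 86.8583; exercise value = 93.5250 > continuation, so V_dd = 93.5250 (exercise)
Node u (S = 121): continuation = 1/1.05·[0.8889·6.9000 + 0.1111·61.3500] = 12.3333; exercise value = 19.0000 > continuation, so V_u = 19.0000 (exercise)
Node d (S = 71.5): continuation = 1/1.05·[0.8889·61.3500 + 0.1111·93.5250] = 61.8333; exercise value = 68.5000 > continuation, so V_d = 68.5000 (exercise)
Node 0 (S = 110): continuation = 1/1.05·[0.8889·19.0000 + 0.1111·68.5000] = 23.3333; exercise value = 30.0000 > continuation, so V_0 = 30.0000 (exercise)

£30.00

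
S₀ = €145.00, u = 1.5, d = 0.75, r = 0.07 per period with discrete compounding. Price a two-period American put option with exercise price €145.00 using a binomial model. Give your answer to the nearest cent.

Risk-neutral probability p = (1 + 0.07 − 0.75)/(1.5 − 0.75) = 0.3200/0.7500 = 0.4267
Terminal stock prices: S_uu = 326.2, S_ud = 163.1, S_dd = 81.56
Terminal payoffs (K − S): max(-181.2, 0) = 0, max(-18.12, 0) = 0, max(63.44, 0) = 63.44
Node u (S = 217.5): continuation = 1/1.07·[0.4267·0.0000 + 0.5733·0.0000] = 0.0000; exercise value = 0.0000 ≤ continuation, so V_u = 0.0000
Node d (S = 108.8): continuation = 1/1.07·[0.4267·0.0000 + 0.5733·63.4375] = 33.9914; exercise value = 36.2500 > continuation, so V_d = 36.2500 (exercise)
Node 0 (S = 145): continuation = 1/1.07·[0.4267·0.0000 + 0.5733·36.2500] = 19.4237; exercise value = 0.0000 ≤ continuation, so V_0 = 19.4237

€19.42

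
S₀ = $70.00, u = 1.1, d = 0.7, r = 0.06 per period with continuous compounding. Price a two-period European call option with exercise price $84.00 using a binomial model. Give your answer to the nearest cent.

$0.51

Risk-neutral probability p = (e^0.06 − 0.7)/(1.1 − 0.7) = 0.3618/0.4000 = 0.9046
Terminal stock prices: S_uu = 84.7, S_ud = 53.9, S_dd = 34.3
Terminal payoffs (S − K): max(0.7, 0) = 0.7, max(-30.1, 0) = 0, max(-49.7, 0) = 0
Node u (S = 77): V_u = e^(−0.06)·[0.9046·0.7000 + 0.0954·0.0000] = 0.5963
Node d (S = 49): V_d = e^(−0.06)·[0.9046·0.0000 + 0.0954·0.0000] = 0.0000
Node 0 (S = 70): V_0 = e^(−0.06)·[0.9046·0.5963 + 0.0954·0.0000] = 0.5080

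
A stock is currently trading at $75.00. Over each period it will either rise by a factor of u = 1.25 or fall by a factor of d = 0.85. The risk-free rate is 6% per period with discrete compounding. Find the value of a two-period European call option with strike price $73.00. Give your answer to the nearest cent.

Risk-neutral probability p = (1 + 0.06 − 0.85)/(1.25 − 0.85) = 0.2100/0.4000 = 0.5250
Terminal stock prices: S_uu = 117.2, S_ud = 79.69, S_dd = 54.19
Terminal payoffs (S − K): max(44.19, 0) = 44.19, max(6.688, 0) = 6.688, max(-18.81, 0) = 0
Node u (S = 93.75): V_u = 1/1.06·[0.5250·44.1875 + 0.4750·6.6875] = 24.8821
Node d (S = 63.75): V_d = 1/1.06·[0.5250·6.6875 + 0.4750·0.0000] = 3.3122
Node 0 (S = 75): V_0 = 1/1.06·[0.5250·24.8821 + 0.4750·3.3122] = 13.8079

$13.81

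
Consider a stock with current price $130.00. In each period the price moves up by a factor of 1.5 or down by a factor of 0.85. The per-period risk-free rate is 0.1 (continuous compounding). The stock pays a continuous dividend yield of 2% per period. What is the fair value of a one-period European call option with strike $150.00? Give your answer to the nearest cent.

Per-period risk-free factor R = e^0.1 = 1.1052; dividend-adjusted growth = e^(0.1−0.02) = 1.0833.
Risk-neutral probability p = (1.0833 − 0.85)/(1.5 − 0.85) = 0.2333/0.6500 = 0.3589
Terminal stock prices: S_u = 195, S_d = 110.5
Terminal payoffs (S − K): max(45, 0) = 45, max(-39.5, 0) = 0
Node 0 (S = 130): V_0 = e^(−0.1)·[0.3589·45.0000 + 0.6411·0.0000] = 14.6137

$14.61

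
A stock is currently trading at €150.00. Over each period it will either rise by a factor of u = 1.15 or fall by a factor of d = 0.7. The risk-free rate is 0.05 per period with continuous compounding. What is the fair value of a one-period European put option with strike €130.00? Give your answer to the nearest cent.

Risk-neutral probability p = (e^0.05 − 0.7)/(1.15 − 0.7) = 0.3513/0.4500 = 0.7806
Terminal stock prices: S_u = 172.5, S_d = 105
Terminal payoffs (K − S): max(-42.5, 0) = 0, max(25, 0) = 25
Node 0 (S = 150): V_0 = e^(−0.05)·[0.7806·0.0000 + 0.2194·25.0000] = 5.2174

€5.22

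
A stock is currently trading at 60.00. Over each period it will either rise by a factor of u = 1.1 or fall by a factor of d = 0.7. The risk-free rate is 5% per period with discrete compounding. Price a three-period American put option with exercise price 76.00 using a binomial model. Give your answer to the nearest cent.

16.00

Risk-neutral probability p = (1 + 0.05 − 0.7)/(1.1 − 0.7) = 0.3500/0.4000 = 0.8750
Terminal stock prices: S_uuu = 79.86, S_uud = 50.82, S_udd = 32.34, S_ddd = 20.58
Terminal payoffs (K − S): max(-3.86, 0) = 0, max(25.18, 0) = 25.18, max(43.66, 0) = 43.66, max(55.42, 0) = 55.42
Node uu (S = 72.6): continuation = 1/1.05·[0.8750·0.0000 + 0.1250·25.1800] = 2.9976; exercise value = 3.4000 > continuation, so V_uu = 3.4000 (exercise)
Node ud (S = 46.2): continuation = 1/1.05·[0.8750·25.1800 + 0.1250·43.6600] = 26.1810; exercise value = 29.8000 > continuation, so V_ud = 29.8000 (exercise)
Node dd (S = 29.4): continuation = 1/1.05·[0.8750·43.6600 + 0.1250·55.4200] = 42.9810; exercise value = 46.6000 > continuation, so V_dd = 46.6000 (exercise)
Node u (S = 66): continuation = 1/1.05·[0.8750·3.4000 + 0.1250·29.8000] = 6.3810; exercise value = 10.0000 > continuation, so V_u = 10.0000 (exercise)
Node d (S = 42): continuation = 1/1.05·[0.8750·29.8000 + 0.1250·46.6000] = 30.3810; exercise value = 34.0000 > continuation, so V_d = 34.0000 (exercise)
Node 0 (S = 60): continuation = 1/1.05·[0.8750·10.0000 + 0.1250·34.0000] = 12.3810; exercise value = 16.0000 > continuation, so V_0 = 16.0000 (exercise)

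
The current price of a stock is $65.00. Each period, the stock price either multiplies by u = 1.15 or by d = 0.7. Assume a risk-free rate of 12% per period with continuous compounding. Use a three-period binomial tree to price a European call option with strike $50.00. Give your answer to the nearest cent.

$30.19

Risk-neutral probability p = (e^0.12 − 0.7)/(1.15 − 0.7) = 0.4275/0.4500 = 0.9500
Terminal stock prices: S_uuu = 98.86, S_uud = 60.17, S_udd = 36.63, S_ddd = 22.29
Terminal payoffs (S − K): max(48.86, 0) = 48.86, max(10.17, 0) = 10.17, max(-13.37, 0) = 0, max(-27.71, 0) = 0
Node uu (S = 85.96): V_uu = e^(−0.12)·[0.9500·48.8569 + 0.0500·10.1737] = 41.6165
Node ud (S = 52.32): V_ud = e^(−0.12)·[0.9500·10.1737 + 0.0500·0.0000] = 8.5721
Node dd (S = 31.85): V_dd = e^(−0.12)·[0.9500·0.0000 + 0.0500·0.0000] = 0.0000
Node u (S = 74.75): V_u = e^(−0.12)·[0.9500·41.6165 + 0.0500·8.5721] = 35.4449
Node d (S = 45.5): V_d = e^(−0.12)·[0.9500·8.5721 + 0.0500·0.0000] = 7.2226
Node 0 (S = 65): V_0 = e^(−0.12)·[0.9500·35.4449 + 0.0500·7.2226] = 30.1851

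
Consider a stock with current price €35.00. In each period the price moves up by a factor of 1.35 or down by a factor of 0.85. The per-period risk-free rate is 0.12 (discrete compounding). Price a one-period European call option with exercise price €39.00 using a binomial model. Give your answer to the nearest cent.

Risk-neutral probability p = (1 + 0.12 − 0.85)/(1.35 − 0.85) = 0.2700/0.5000 = 0.5400
Terminal stock prices: S_u = 47.25, S_d = 29.75
Terminal payoffs (S − K): max(8.25, 0) = 8.25, max(-9.25, 0) = 0
Node 0 (S = 35): V_0 = 1/1.12·[0.5400·8.2500 + 0.4600·0.0000] = 3.9777

€3.98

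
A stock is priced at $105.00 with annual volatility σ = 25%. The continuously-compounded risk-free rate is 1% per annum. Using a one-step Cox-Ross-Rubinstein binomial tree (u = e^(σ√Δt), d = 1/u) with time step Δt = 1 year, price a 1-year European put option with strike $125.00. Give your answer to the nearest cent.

CRR parameters: u = e^(σ√Δt) = e^(0.25·√1) = 1.2840, d = 1/u = 0.7788
Per-period rate: rΔt = 0.01·1 = 0.01, so R = e^0.01 = 1.0101
Risk-neutral probability p = (e^0.01 − 0.7788)/(1.2840 − 0.7788) = 0.2312/0.5052 = 0.4577
Terminal stock prices: S_u = 134.8, S_d = 81.77
Terminal payoffs (K − S): max(-9.823, 0) = 0, max(43.23, 0) = 43.23
Node 0 (S = 105): V_0 = e^(−0.01)·[0.4577·0.0000 + 0.5423·43.2259] = 23.2075

$23.21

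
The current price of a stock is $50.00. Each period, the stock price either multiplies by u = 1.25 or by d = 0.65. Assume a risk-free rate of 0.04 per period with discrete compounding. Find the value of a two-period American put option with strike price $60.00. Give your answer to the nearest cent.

Risk-neutral probability p = (1 + 0.04 − 0.65)/(1.25 − 0.65) = 0.3900/0.6000 = 0.6500
Terminal stock prices: S_uu = 78.12, S_ud = 40.62, S_dd = 21.13
Terminal payoffs (K − S): max(-18.12, 0) = 0, max(19.38, 0) = 19.38, max(38.88, 0) = 38.88
Node u (S = 62.5): continuation = 1/1.04·[0.6500·0.0000 + 0.3500·19.3750] = 6.5204; exercise value = 0.0000 ≤ continuation, so V_u = 6.5204
Node d (S = 32.5): continuation = 1/1.04·[0.6500·19.3750 + 0.3500·38.8750] = 25.1923; exercise value = 27.5000 > continuation, so V_d = 27.5000 (exercise)
Node 0 (S = 50): continuation = 1/1.04·[0.6500·6.5204 + 0.3500·27.5000] = 13.3301; exercise value = 10.0000 ≤ continuation, so V_0 = 13.3301

$13.33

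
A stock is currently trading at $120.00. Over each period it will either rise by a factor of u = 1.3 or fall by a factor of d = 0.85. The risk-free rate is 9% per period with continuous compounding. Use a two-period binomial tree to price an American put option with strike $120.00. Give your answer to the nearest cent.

Risk-neutral probability p = (e^0.09 − 0.85)/(1.3 − 0.85) = 0.2442/0.4500 = 0.5426
Terminal stock prices: S_uu = 202.8, S_ud = 132.6, S_dd = 86.7
Terminal payoffs (K − S): max(-82.8, 0) = 0, max(-12.6, 0) = 0, max(33.3, 0) = 33.3
Node u (S = 156): continuation = e^(−0.09)·[0.5426·0.0000 + 0.4574·0.0000] = 0.0000; exercise value = 0.0000 ≤ continuation, so V_u = 0.0000
Node d (S = 102): continuation = e^(−0.09)·[0.5426·0.0000 + 0.4574·33.3000] = 13.9202; exercise value = 18.0000 > continuation, so V_d = 18.0000 (exercise)
Node 0 (S = 120): continuation = e^(−0.09)·[0.5426·0.0000 + 0.4574·18.0000] = 7.5244; exercise value = 0.0000 ≤ continuation, so V_0 = 7.5244

$7.52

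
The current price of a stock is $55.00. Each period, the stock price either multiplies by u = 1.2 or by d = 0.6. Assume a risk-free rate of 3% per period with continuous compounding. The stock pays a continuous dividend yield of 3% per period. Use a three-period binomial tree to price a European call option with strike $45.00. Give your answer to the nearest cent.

$14.57

Per-period risk-free factor R = e^0.03 = 1.0305; dividend-adjusted growth = e^(0.03−0.03) = 1.0000.
Risk-neutral probability p = (1.0000 − 0.6)/(1.2 − 0.6) = 0.4000/0.6000 = 0.6667
Terminal stock prices: S_uuu = 95.04, S_uud = 47.52, S_udd = 23.76, S_ddd = 11.88
Terminal payoffs (S − K): max(50.04, 0) = 50.04, max(2.52, 0) = 2.52, max(-21.24, 0) = 0, max(-33.12, 0) = 0
Node uu (S = 79.2): V_uu = e^(−0.03)·[0.6667·50.0400 + 0.3333·2.5200] = 33.1892
Node ud (S = 39.6): V_ud = e^(−0.03)·[0.6667·2.5200 + 0.3333·0.0000] = 1.6303
Node dd (S = 19.8): V_dd = e^(−0.03)·[0.6667·0.0000 + 0.3333·0.0000] = 0.0000
Node u (S = 66): V_u = e^(−0.03)·[0.6667·33.1892 + 0.3333·1.6303] = 21.9996
Node d (S = 33): V_d = e^(−0.03)·[0.6667·1.6303 + 0.3333·0.0000] = 1.0548
Node 0 (S = 55): V_0 = e^(−0.03)·[0.6667·21.9996 + 0.3333·1.0548] = 14.5742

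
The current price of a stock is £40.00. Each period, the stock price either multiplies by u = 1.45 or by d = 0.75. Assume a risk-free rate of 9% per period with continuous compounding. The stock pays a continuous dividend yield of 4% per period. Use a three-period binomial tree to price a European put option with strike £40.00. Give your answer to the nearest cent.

Per-period risk-free factor R = e^0.09 = 1.0942; dividend-adjusted growth = e^(0.09−0.04) = 1.0513.
Risk-neutral probability p = (1.0513 − 0.75)/(1.45 − 0.75) = 0.3013/0.7000 = 0.4304
Terminal stock prices: S_uuu = 121.9, S_uud = 63.07, S_udd = 32.62, S_ddd = 16.88
Terminal payoffs (K − S): max(-81.94, 0) = 0, max(-23.07, 0) = 0, max(7.375, 0) = 7.375, max(23.12, 0) = 23.12
Node uu (S = 84.1): V_uu = e^(−0.09)·[0.4304·0.0000 + 0.5696·0.0000] = 0.0000
Node ud (S = 43.5): V_ud = e^(−0.09)·[0.4304·0.0000 + 0.5696·7.3750] = 3.8393
Node dd (S = 22.5): V_dd = e^(−0.09)·[0.4304·7.3750 + 0.5696·23.1250] = 14.9395
Node u (S = 58): V_u = e^(−0.09)·[0.4304·0.0000 + 0.5696·3.8393] = 1.9987
Node d (S = 30): V_d = e^(−0.09)·[0.4304·3.8393 + 0.5696·14.9395] = 9.2875
Node 0 (S = 40): V_0 = e^(−0.09)·[0.4304·1.9987 + 0.5696·9.2875] = 5.6211

£5.62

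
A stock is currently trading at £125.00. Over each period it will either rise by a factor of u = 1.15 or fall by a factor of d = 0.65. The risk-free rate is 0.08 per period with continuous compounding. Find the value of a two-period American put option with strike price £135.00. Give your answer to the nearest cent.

£10.72

Risk-neutral probability p = (e^0.08 − 0.65)/(1.15 − 0.65) = 0.4333/0.5000 = 0.8666
Terminal stock prices: S_uu = 165.3, S_ud = 93.44, S_dd = 52.81
Terminal payoffs (K − S): max(-30.31, 0) = 0, max(41.56, 0) = 41.56, max(82.19, 0) = 82.19
Node u (S = 143.8): continuation = e^(−0.08)·[0.8666·0.0000 + 0.1334·41.5625] = 5.1192; exercise value = 0.0000 ≤ continuation, so V_u = 5.1192
Node d (S = 81.25): continuation = e^(−0.08)·[0.8666·41.5625 + 0.1334·82.1875] = 43.3707; exercise value = 53.7500 > continuation, so V_d = 53.7500 (exercise)
Node 0 (S = 125): continuation = e^(−0.08)·[0.8666·5.1192 + 0.1334·53.7500] = 10.7153; exercise value = 10.0000 ≤ continuation, so V_0 = 10.7153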